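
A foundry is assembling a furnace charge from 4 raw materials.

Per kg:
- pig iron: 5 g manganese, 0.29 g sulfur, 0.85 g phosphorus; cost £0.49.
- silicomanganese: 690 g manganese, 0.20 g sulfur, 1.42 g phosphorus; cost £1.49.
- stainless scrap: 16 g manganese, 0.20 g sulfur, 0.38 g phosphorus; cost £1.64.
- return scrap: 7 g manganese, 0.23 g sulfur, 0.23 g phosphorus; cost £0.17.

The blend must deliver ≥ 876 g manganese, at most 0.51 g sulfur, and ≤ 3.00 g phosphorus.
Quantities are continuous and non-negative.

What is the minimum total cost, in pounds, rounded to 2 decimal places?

£1.89

Let x1 = kg of pig iron, x2 = kg of silicomanganese, x3 = kg of stainless scrap, x4 = kg of return scrap.
Minimise 0.49x1 + 1.49x2 + 1.64x3 + 0.17x4 subject to:
  5x1 + 690x2 + 16x3 + 7x4 ≥ 876   (manganese)
  0.29x1 + 0.2x2 + 0.2x3 + 0.23x4 ≤ 0.51   (sulfur)
  0.85x1 + 1.42x2 + 0.38x3 + 0.23x4 ≤ 3   (phosphorus)
  x1, x2, x3, x4 ≥ 0.
The minimum-cost mix takes nothing from pig iron, stainless scrap, return scrap — only silicomanganese. There the manganese constraint is tight.
Optimal quantities: silicomanganese = 1.27 kg.
Objective = 1.49·1.27 = 1.8923.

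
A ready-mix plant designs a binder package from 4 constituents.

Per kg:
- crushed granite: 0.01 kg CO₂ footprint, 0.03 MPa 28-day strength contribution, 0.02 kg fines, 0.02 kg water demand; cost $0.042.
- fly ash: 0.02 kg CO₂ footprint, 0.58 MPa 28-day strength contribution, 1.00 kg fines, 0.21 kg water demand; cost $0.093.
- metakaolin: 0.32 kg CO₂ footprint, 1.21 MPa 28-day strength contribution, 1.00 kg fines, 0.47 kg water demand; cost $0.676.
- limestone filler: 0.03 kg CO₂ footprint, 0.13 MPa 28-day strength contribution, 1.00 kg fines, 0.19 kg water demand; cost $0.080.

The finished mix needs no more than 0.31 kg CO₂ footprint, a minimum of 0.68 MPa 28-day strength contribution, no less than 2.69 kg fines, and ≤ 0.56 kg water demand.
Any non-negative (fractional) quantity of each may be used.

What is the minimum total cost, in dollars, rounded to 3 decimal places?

Set it up as a linear program. Let x1 = kg of crushed granite, x2 = kg of fly ash, x3 = kg of metakaolin, x4 = kg of limestone filler.
Minimise 0.042x1 + 0.093x2 + 0.676x3 + 0.08x4 with:
  0.01x1 + 0.02x2 + 0.32x3 + 0.03x4 ≤ 0.31   (CO₂ footprint)
  0.03x1 + 0.58x2 + 1.21x3 + 0.13x4 ≥ 0.68   (28-day strength contribution)
  0.02x1 + 1x2 + 1x3 + 1x4 ≥ 2.69   (fines)
  0.02x1 + 0.21x2 + 0.47x3 + 0.19x4 ≤ 0.56   (water demand)
  x1, x2, x3, x4 ≥ 0.
The minimum-cost mix takes nothing from crushed granite, metakaolin — only fly ash, limestone filler. The 28-day strength contribution and fines requirements are met with equality.
That vertex is x2 = 0.734, x4 = 1.956.
Total cost: 0.093·0.734 + 0.08·1.956 = 0.22474.

$0.225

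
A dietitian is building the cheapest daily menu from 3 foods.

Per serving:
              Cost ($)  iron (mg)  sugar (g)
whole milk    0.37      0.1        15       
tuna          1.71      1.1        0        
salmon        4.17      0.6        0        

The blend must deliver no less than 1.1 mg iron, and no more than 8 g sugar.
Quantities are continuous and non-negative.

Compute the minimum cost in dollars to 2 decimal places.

Set it up as a linear program. Let x1 = servings of whole milk, x2 = servings of tuna, x3 = servings of salmon.
min 0.37x1 + 1.71x2 + 4.17x3 s.t.:
  0.1x1 + 1.1x2 + 0.6x3 ≥ 1.1   (iron)
  15x1 ≤ 8   (sugar)
  x1, x2, x3 ≥ 0.
The optimal basis is {tuna}; whole milk, salmon drop out. There the iron constraint is tight.
That vertex is x2 = 1.
Total cost: 1.71·1 = 1.7100.

$1.71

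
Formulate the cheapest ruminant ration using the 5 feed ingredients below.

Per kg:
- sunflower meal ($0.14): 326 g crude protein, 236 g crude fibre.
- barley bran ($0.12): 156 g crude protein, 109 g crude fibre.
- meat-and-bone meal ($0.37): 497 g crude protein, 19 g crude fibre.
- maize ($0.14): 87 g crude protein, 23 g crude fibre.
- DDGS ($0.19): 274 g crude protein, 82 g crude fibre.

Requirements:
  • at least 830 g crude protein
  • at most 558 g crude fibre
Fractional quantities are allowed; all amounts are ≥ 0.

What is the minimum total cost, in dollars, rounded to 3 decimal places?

$0.376

This is a linear program. Let x1 = kg of sunflower meal, x2 = kg of barley bran, x3 = kg of meat-and-bone meal, x4 = kg of maize, x5 = kg of DDGS.
Minimize 0.14x1 + 0.12x2 + 0.37x3 + 0.14x4 + 0.19x5 s.t.:
  326x1 + 156x2 + 497x3 + 87x4 + 274x5 ≥ 830   (crude protein)
  236x1 + 109x2 + 19x3 + 23x4 + 82x5 ≤ 558   (crude fibre)
  x1, x2, x3, x4, x5 ≥ 0.
The cheapest feasible vertex uses only sunflower meal, meat-and-bone meal; barley bran, maize, DDGS are not used. Binding constraints: crude protein and crude fibre.
So sunflower meal = 2.354 kg, meat-and-bone meal = 0.1258 kg.
Cost = 0.14·2.354 + 0.37·0.1258 = 0.37611.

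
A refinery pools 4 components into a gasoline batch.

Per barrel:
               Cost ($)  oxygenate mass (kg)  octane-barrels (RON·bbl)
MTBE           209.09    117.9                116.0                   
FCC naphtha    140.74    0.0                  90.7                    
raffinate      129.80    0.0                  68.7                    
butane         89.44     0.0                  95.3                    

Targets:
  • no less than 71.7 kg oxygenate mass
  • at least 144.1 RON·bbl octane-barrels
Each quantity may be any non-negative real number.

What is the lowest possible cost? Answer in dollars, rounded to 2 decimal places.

$196.19

Treat it as an LP. Let x1 = barrels of MTBE, x2 = barrels of FCC naphtha, x3 = barrels of raffinate, x4 = barrels of butane.
min 209.09x1 + 140.74x2 + 129.8x3 + 89.44x4 with:
  117.9x1 ≥ 71.7   (oxygenate mass)
  116x1 + 90.7x2 + 68.7x3 + 95.3x4 ≥ 144.1   (octane-barrels)
  x1, x2, x3, x4 ≥ 0.
The cheapest feasible vertex uses only MTBE, butane; FCC naphtha, raffinate are not used. There the oxygenate mass and octane-barrels constraints are tight.
That vertex is x1 = 0.60814, x4 = 0.77183.
Total cost: 209.09·0.60814 + 89.44·0.77183 = 196.1885.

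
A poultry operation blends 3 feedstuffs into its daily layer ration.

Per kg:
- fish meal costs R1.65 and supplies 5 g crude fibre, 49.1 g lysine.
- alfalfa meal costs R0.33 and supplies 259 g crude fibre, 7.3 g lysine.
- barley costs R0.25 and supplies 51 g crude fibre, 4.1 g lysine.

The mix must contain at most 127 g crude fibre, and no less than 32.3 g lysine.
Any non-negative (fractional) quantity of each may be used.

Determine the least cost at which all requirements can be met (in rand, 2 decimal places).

Set it up as a linear program. Let x1 = kg of fish meal, x2 = kg of alfalfa meal, x3 = kg of barley.
Minimise 1.65x1 + 0.33x2 + 0.25x3 with:
  5x1 + 259x2 + 51x3 ≤ 127   (crude fibre)
  49.1x1 + 7.3x2 + 4.1x3 ≥ 32.3   (lysine)
  x1, x2, x3 ≥ 0.
At the optimum only fish meal is positive (alfalfa meal, barley = 0). There the lysine constraint is tight.
So fish meal = 0.6578 kg.
Cost = 1.65·0.6578 = 1.0854.

R1.09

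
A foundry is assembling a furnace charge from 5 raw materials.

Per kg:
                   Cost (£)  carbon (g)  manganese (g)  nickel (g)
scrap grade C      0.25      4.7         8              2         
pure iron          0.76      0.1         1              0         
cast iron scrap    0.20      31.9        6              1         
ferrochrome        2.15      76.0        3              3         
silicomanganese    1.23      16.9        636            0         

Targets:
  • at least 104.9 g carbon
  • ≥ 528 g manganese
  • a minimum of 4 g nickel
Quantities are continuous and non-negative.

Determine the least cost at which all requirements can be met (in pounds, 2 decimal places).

£1.69

This is a linear program. Let x1 = kg of scrap grade C, x2 = kg of pure iron, x3 = kg of cast iron scrap, x4 = kg of ferrochrome, x5 = kg of silicomanganese.
Minimise 0.25x1 + 0.76x2 + 0.2x3 + 2.15x4 + 1.23x5 with:
  4.7x1 + 0.1x2 + 31.9x3 + 76x4 + 16.9x5 ≥ 104.9   (carbon)
  8x1 + 1x2 + 6x3 + 3x4 + 636x5 ≥ 528   (manganese)
  2x1 + 1x3 + 3x4 ≥ 4   (nickel)
  x1, x2, x3, x4, x5 ≥ 0.
The cheapest feasible vertex uses only scrap grade C, cast iron scrap, silicomanganese; pure iron, ferrochrome are not used. Binding constraints: carbon, manganese, nickel.
So scrap grade C = 0.6118 kg, cast iron scrap = 2.776 kg, silicomanganese = 0.7963 kg.
Total cost: 0.25·0.6118 + 0.2·2.776 + 1.23·0.7963 = 1.6876.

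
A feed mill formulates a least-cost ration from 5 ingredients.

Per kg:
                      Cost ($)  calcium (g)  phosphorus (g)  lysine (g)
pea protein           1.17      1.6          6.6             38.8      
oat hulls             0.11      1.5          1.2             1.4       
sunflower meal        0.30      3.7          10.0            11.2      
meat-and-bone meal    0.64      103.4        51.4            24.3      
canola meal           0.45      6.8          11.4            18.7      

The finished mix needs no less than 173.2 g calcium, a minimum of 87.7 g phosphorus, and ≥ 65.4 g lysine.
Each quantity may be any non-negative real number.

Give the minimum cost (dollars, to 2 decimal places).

$1.66

Set it up as a linear program. Let x1 = kg of pea protein, x2 = kg of oat hulls, x3 = kg of sunflower meal, x4 = kg of meat-and-bone meal, x5 = kg of canola meal.
Minimize 1.17x1 + 0.11x2 + 0.3x3 + 0.64x4 + 0.45x5 s.t.:
  1.6x1 + 1.5x2 + 3.7x3 + 103.4x4 + 6.8x5 ≥ 173.2   (calcium)
  6.6x1 + 1.2x2 + 10x3 + 51.4x4 + 11.4x5 ≥ 87.7   (phosphorus)
  38.8x1 + 1.4x2 + 11.2x3 + 24.3x4 + 18.7x5 ≥ 65.4   (lysine)
  x1, x2, x3, x4, x5 ≥ 0.
The cheapest feasible vertex uses only meat-and-bone meal, canola meal; pea protein, oat hulls, sunflower meal are not used. The calcium and lysine requirements are met with equality.
Solving gives x4 = 1.58, x5 = 1.444.
Cost = 0.64·1.58 + 0.45·1.444 = 1.6610.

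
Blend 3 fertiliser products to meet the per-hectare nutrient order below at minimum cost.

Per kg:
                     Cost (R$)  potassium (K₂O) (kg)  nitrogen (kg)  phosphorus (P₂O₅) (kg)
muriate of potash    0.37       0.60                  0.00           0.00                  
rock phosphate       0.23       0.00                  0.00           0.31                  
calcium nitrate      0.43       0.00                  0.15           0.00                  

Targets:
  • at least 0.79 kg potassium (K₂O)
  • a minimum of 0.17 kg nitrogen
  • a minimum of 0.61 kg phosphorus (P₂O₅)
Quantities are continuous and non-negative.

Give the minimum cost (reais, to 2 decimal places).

R$1.43

Let x1 = kg of muriate of potash, x2 = kg of rock phosphate, x3 = kg of calcium nitrate.
Minimise 0.37x1 + 0.23x2 + 0.43x3 s.t.:
  0.6x1 ≥ 0.79   (potassium (K₂O))
  0.15x3 ≥ 0.17   (nitrogen)
  0.31x2 ≥ 0.61   (phosphorus (P₂O₅))
  x1, x2, x3 ≥ 0.
The optimal mix uses every input. Binding constraints: potassium (K₂O), nitrogen, phosphorus (P₂O₅).
That vertex is x1 = 1.317, x2 = 1.968, x3 = 1.133.
Cost = 0.37·1.317 + 0.23·1.968 + 0.43·1.133 = 1.4271.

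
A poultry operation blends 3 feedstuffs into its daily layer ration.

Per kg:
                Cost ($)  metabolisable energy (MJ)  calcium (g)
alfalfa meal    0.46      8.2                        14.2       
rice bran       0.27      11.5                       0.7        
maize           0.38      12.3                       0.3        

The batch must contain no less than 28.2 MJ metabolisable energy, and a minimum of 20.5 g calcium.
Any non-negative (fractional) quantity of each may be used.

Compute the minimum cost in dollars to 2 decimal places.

$1.03

Set it up as a linear program. Let x1 = kg of alfalfa meal, x2 = kg of rice bran, x3 = kg of maize.
Minimize 0.46x1 + 0.27x2 + 0.38x3 s.t.:
  8.2x1 + 11.5x2 + 12.3x3 ≥ 28.2   (metabolisable energy)
  14.2x1 + 0.7x2 + 0.3x3 ≥ 20.5   (calcium)
  x1, x2, x3 ≥ 0.
The minimum-cost mix takes nothing from maize — only alfalfa meal, rice bran. Binding constraints: metabolisable energy and calcium.
That vertex is x1 = 1.371, x2 = 1.475.
Hence cost = 0.46·1.371 + 0.27·1.475 = $1.0289.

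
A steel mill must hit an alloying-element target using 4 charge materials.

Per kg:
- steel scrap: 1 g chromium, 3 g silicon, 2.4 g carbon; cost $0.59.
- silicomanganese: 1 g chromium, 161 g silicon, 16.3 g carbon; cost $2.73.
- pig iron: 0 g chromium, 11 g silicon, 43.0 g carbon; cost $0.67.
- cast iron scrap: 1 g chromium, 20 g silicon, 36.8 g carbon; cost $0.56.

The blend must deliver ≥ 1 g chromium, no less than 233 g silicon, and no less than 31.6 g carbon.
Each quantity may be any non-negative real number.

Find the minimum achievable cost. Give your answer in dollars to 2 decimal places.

$4.00

Set it up as a linear program. Let x1 = kg of steel scrap, x2 = kg of silicomanganese, x3 = kg of pig iron, x4 = kg of cast iron scrap.
Minimize 0.59x1 + 2.73x2 + 0.67x3 + 0.56x4 s.t.:
  1x1 + 1x2 + 1x4 ≥ 1   (chromium)
  3x1 + 161x2 + 11x3 + 20x4 ≥ 233   (silicon)
  2.4x1 + 16.3x2 + 43x3 + 36.8x4 ≥ 31.6   (carbon)
  x1, x2, x3, x4 ≥ 0.
The cheapest feasible vertex uses only silicomanganese, cast iron scrap; steel scrap, pig iron are not used. The silicon and carbon requirements are met with equality.
Optimal quantities: silicomanganese = 1.419 kg, cast iron scrap = 0.2304 kg.
Cost = 2.73·1.419 + 0.56·0.2304 = 4.0029.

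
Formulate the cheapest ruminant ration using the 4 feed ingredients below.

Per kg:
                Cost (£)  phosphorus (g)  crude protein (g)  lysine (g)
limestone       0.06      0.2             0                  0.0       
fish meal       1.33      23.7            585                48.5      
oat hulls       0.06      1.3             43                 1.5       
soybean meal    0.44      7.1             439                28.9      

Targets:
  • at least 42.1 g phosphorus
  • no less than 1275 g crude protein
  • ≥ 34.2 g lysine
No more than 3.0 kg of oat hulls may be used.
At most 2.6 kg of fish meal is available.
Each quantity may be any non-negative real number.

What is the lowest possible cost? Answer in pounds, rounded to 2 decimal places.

£2.36

Let x1 = kg of limestone, x2 = kg of fish meal, x3 = kg of oat hulls, x4 = kg of soybean meal.
Minimize 0.06x1 + 1.33x2 + 0.06x3 + 0.44x4 s.t.:
  0.2x1 + 23.7x2 + 1.3x3 + 7.1x4 ≥ 42.1   (phosphorus)
  585x2 + 43x3 + 439x4 ≥ 1275   (crude protein)
  48.5x2 + 1.5x3 + 28.9x4 ≥ 34.2   (lysine)
  x3 ≤ 3
  x2 ≤ 2.6
  x1, x2, x3, x4 ≥ 0.
The optimal basis is {fish meal, oat hulls, soybean meal}; limestone drops out. There the phosphorus, crude protein, the oat hulls cap constraints are tight.
Solving gives x2 = 1.381, x3 = 3, x4 = 0.77.
Total cost: 1.33·1.381 + 0.06·3 + 0.44·0.77 = 2.3555.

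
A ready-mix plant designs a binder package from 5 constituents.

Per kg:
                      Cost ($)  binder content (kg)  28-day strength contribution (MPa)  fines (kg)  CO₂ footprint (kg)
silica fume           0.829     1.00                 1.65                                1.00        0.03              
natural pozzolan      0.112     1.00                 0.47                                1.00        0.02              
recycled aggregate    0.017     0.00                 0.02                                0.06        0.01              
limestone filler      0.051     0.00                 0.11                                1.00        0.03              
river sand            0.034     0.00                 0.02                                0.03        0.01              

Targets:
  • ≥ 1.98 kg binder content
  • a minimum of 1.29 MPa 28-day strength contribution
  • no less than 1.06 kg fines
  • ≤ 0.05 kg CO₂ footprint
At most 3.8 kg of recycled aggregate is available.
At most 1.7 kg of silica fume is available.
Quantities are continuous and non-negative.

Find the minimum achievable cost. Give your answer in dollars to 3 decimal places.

Treat it as an LP. Let x1 = kg of silica fume, x2 = kg of natural pozzolan, x3 = kg of recycled aggregate, x4 = kg of limestone filler, x5 = kg of river sand.
min 0.829x1 + 0.112x2 + 0.017x3 + 0.051x4 + 0.034x5 s.t.:
  1x1 + 1x2 ≥ 1.98   (binder content)
  1.65x1 + 0.47x2 + 0.02x3 + 0.11x4 + 0.02x5 ≥ 1.29   (28-day strength contribution)
  1x1 + 1x2 + 0.06x3 + 1x4 + 0.03x5 ≥ 1.06   (fines)
  0.03x1 + 0.02x2 + 0.01x3 + 0.03x4 + 0.01x5 ≤ 0.05   (CO₂ footprint)
  x3 ≤ 3.8
  x1 ≤ 1.7
  x1, x2, x3, x4, x5 ≥ 0.
The cheapest feasible vertex uses only silica fume, natural pozzolan; recycled aggregate, limestone filler, river sand are not used. There the 28-day strength contribution and CO₂ footprint constraints are tight.
That vertex is x1 = 0.1217, x2 = 2.317.
Hence cost = 0.829·0.1217 + 0.112·2.317 = $0.36039.

$0.360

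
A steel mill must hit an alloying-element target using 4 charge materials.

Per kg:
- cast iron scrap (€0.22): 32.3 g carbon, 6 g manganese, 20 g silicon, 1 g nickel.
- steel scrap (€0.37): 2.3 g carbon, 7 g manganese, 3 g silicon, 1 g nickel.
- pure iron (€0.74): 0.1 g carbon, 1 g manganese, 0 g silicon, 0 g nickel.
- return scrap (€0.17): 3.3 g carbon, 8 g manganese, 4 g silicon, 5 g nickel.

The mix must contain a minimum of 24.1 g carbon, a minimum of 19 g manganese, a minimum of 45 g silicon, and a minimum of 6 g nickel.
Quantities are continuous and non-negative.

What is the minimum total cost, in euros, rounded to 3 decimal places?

€0.597

This is a linear program. Let x1 = kg of cast iron scrap, x2 = kg of steel scrap, x3 = kg of pure iron, x4 = kg of return scrap.
Minimise 0.22x1 + 0.37x2 + 0.74x3 + 0.17x4 s.t.:
  32.3x1 + 2.3x2 + 0.1x3 + 3.3x4 ≥ 24.1   (carbon)
  6x1 + 7x2 + 1x3 + 8x4 ≥ 19   (manganese)
  20x1 + 3x2 + 4x4 ≥ 45   (silicon)
  1x1 + 1x2 + 5x4 ≥ 6   (nickel)
  x1, x2, x3, x4 ≥ 0.
The cheapest feasible vertex uses only cast iron scrap, return scrap; steel scrap, pure iron are not used. There the manganese and silicon constraints are tight.
So cast iron scrap = 2.088 kg, return scrap = 0.8088 kg.
Total cost: 0.22·2.088 + 0.17·0.8088 = 0.59686.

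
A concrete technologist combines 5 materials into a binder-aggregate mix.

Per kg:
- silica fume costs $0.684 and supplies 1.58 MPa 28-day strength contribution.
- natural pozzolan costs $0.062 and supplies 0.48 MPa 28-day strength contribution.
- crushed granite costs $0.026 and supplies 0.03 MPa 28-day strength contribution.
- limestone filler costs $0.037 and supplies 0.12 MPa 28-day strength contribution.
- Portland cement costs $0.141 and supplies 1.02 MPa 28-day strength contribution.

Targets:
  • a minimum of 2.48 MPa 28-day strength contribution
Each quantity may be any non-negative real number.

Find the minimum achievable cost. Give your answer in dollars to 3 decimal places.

$0.320

Treat it as an LP. Let x1 = kg of silica fume, x2 = kg of natural pozzolan, x3 = kg of crushed granite, x4 = kg of limestone filler, x5 = kg of Portland cement.
min 0.684x1 + 0.062x2 + 0.026x3 + 0.037x4 + 0.141x5 s.t.:
  1.58x1 + 0.48x2 + 0.03x3 + 0.12x4 + 1.02x5 ≥ 2.48   (28-day strength contribution)
  x1, x2, x3, x4, x5 ≥ 0.
At the optimum only natural pozzolan is positive (silica fume, crushed granite, limestone filler, Portland cement = 0). Binding constraint: 28-day strength contribution.
So natural pozzolan = 5.167 kg.
Objective = 0.062·5.167 = 0.32035.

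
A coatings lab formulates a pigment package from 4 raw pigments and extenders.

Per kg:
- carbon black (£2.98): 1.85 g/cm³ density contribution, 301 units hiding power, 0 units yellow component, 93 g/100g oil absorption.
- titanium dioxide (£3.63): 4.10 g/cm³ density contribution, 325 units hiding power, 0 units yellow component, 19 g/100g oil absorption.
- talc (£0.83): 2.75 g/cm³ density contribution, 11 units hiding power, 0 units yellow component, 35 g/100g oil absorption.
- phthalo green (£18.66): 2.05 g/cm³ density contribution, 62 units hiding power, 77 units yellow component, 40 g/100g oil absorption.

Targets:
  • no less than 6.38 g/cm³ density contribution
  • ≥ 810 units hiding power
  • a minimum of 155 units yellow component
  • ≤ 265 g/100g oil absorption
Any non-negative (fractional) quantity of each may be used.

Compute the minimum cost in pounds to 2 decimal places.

£44.48

Treat it as an LP. Let x1 = kg of carbon black, x2 = kg of titanium dioxide, x3 = kg of talc, x4 = kg of phthalo green.
Minimise 2.98x1 + 3.63x2 + 0.83x3 + 18.66x4 subject to:
  1.85x1 + 4.1x2 + 2.75x3 + 2.05x4 ≥ 6.38   (density contribution)
  301x1 + 325x2 + 11x3 + 62x4 ≥ 810   (hiding power)
  77x4 ≥ 155   (yellow component)
  93x1 + 19x2 + 35x3 + 40x4 ≤ 265   (oil absorption)
  x1, x2, x3, x4 ≥ 0.
The minimum-cost mix takes nothing from talc — only carbon black, titanium dioxide, phthalo green. The hiding power, yellow component, oil absorption requirements are met with equality.
Solving gives x1 = 1.915, x2 = 0.3344, x4 = 2.013.
Total cost: 2.98·1.915 + 3.63·0.3344 + 18.66·2.013 = 44.4832.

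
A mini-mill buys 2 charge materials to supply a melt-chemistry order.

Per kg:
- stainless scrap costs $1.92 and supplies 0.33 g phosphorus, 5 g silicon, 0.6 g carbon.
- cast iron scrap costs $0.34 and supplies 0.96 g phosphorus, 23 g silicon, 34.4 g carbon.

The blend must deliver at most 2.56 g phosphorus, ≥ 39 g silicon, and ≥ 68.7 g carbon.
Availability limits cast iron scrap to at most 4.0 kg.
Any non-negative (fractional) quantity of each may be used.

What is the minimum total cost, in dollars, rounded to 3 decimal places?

$0.679

Set it up as a linear program. Let x1 = kg of stainless scrap, x2 = kg of cast iron scrap.
min 1.92x1 + 0.34x2 s.t.:
  0.33x1 + 0.96x2 ≤ 2.56   (phosphorus)
  5x1 + 23x2 ≥ 39   (silicon)
  0.6x1 + 34.4x2 ≥ 68.7   (carbon)
  x2 ≤ 4
  x1, x2 ≥ 0.
The optimal basis is {cast iron scrap}; stainless scrap drops out. The carbon requirement is met with equality.
That vertex is x2 = 1.997.
Total cost: 0.34·1.997 = 0.67898.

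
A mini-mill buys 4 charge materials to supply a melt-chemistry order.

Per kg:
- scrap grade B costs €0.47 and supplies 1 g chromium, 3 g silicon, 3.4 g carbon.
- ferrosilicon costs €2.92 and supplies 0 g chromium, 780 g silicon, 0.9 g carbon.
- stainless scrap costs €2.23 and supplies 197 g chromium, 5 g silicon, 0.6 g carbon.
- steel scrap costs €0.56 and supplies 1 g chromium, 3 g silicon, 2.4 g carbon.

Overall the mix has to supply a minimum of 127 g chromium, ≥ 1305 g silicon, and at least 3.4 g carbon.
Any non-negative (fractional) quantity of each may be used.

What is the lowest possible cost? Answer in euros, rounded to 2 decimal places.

€6.51

This is a linear program. Let x1 = kg of scrap grade B, x2 = kg of ferrosilicon, x3 = kg of stainless scrap, x4 = kg of steel scrap.
Minimize 0.47x1 + 2.92x2 + 2.23x3 + 0.56x4 s.t.:
  1x1 + 197x3 + 1x4 ≥ 127   (chromium)
  3x1 + 780x2 + 5x3 + 3x4 ≥ 1305   (silicon)
  3.4x1 + 0.9x2 + 0.6x3 + 2.4x4 ≥ 3.4   (carbon)
  x1, x2, x3, x4 ≥ 0.
The cheapest feasible vertex uses only scrap grade B, ferrosilicon, stainless scrap; steel scrap is not used. The chromium, silicon, carbon requirements are met with equality.
Solving gives x1 = 0.4453, x2 = 1.667, x3 = 0.6424.
Total cost: 0.47·0.4453 + 2.92·1.667 + 2.23·0.6424 = 6.5095.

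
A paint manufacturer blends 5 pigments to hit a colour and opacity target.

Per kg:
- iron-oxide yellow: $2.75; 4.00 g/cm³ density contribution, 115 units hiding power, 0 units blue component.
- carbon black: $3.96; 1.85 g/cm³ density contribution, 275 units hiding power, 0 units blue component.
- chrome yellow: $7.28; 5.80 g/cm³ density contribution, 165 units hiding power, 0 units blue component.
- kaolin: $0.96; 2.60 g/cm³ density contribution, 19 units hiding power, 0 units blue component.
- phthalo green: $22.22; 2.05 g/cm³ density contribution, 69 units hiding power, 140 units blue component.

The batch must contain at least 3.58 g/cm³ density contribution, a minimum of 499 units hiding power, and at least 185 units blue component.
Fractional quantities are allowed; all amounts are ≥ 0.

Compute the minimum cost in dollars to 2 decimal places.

Let x1 = kg of iron-oxide yellow, x2 = kg of carbon black, x3 = kg of chrome yellow, x4 = kg of kaolin, x5 = kg of phthalo green.
Minimize 2.75x1 + 3.96x2 + 7.28x3 + 0.96x4 + 22.22x5 subject to:
  4x1 + 1.85x2 + 5.8x3 + 2.6x4 + 2.05x5 ≥ 3.58   (density contribution)
  115x1 + 275x2 + 165x3 + 19x4 + 69x5 ≥ 499   (hiding power)
  140x5 ≥ 185   (blue component)
  x1, x2, x3, x4, x5 ≥ 0.
The minimum-cost mix takes nothing from iron-oxide yellow, chrome yellow, kaolin — only carbon black, phthalo green. There the hiding power and blue component constraints are tight.
So carbon black = 1.483 kg, phthalo green = 1.321 kg.
Cost = 3.96·1.483 + 22.22·1.321 = 35.2253.

$35.23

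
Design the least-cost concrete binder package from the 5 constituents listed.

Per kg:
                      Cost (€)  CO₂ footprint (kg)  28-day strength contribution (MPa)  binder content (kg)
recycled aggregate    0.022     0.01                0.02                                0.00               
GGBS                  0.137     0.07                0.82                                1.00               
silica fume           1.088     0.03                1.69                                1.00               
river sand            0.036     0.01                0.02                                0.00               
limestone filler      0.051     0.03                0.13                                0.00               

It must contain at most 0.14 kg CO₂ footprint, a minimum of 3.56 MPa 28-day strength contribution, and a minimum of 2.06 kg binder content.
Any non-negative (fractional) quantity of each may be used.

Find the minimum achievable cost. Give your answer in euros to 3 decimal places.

This is a linear program. Let x1 = kg of recycled aggregate, x2 = kg of GGBS, x3 = kg of silica fume, x4 = kg of river sand, x5 = kg of limestone filler.
Minimize 0.022x1 + 0.137x2 + 1.088x3 + 0.036x4 + 0.051x5 subject to:
  0.01x1 + 0.07x2 + 0.03x3 + 0.01x4 + 0.03x5 ≤ 0.14   (CO₂ footprint)
  0.02x1 + 0.82x2 + 1.69x3 + 0.02x4 + 0.13x5 ≥ 3.56   (28-day strength contribution)
  1x2 + 1x3 ≥ 2.06   (binder content)
  x1, x2, x3, x4, x5 ≥ 0.
The cheapest feasible vertex uses only GGBS, silica fume; recycled aggregate, river sand, limestone filler are not used. Binding constraints: CO₂ footprint and 28-day strength contribution.
Solving gives x2 = 1.385, x3 = 1.434.
Cost = 0.137·1.385 + 1.088·1.434 = 1.74994.

€1.750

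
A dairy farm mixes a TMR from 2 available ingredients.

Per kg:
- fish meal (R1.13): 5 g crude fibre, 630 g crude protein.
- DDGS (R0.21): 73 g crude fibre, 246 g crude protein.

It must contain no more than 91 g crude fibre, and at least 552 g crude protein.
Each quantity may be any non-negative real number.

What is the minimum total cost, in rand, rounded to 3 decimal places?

R0.708

Let x1 = kg of fish meal, x2 = kg of DDGS.
Minimize 1.13x1 + 0.21x2 subject to:
  5x1 + 73x2 ≤ 91   (crude fibre)
  630x1 + 246x2 ≥ 552   (crude protein)
  x1, x2 ≥ 0.
Both inputs are positive at the optimum. The crude fibre and crude protein requirements are met with equality.
That vertex is x1 = 0.4001, x2 = 1.219.
Hence cost = 1.13·0.4001 + 0.21·1.219 = R0.70810.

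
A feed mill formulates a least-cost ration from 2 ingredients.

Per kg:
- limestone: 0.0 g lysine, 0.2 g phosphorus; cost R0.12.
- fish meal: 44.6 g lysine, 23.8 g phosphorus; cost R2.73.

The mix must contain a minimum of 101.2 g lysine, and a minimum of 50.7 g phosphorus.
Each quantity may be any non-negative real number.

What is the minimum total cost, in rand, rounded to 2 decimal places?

R6.19

This is a linear program. Let x1 = kg of limestone, x2 = kg of fish meal.
min 0.12x1 + 2.73x2 subject to:
  44.6x2 ≥ 101.2   (lysine)
  0.2x1 + 23.8x2 ≥ 50.7   (phosphorus)
  x1, x2 ≥ 0.
The cheapest feasible vertex uses only fish meal; limestone is not used. The lysine requirement is met with equality.
Optimal quantities: fish meal = 2.269 kg.
Total cost: 2.73·2.269 = 6.1944.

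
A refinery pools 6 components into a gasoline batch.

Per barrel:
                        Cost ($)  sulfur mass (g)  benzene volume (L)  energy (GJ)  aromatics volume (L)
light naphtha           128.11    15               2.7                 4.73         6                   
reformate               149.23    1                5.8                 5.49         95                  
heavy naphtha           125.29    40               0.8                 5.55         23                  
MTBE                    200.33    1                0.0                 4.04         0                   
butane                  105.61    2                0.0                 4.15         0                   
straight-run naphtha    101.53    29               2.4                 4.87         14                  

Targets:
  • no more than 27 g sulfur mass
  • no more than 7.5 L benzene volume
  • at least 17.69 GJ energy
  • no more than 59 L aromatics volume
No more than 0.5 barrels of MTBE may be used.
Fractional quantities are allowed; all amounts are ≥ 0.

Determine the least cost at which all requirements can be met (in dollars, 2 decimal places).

Set it up as a linear program. Let x1 = barrels of light naphtha, x2 = barrels of reformate, x3 = barrels of heavy naphtha, x4 = barrels of MTBE, x5 = barrels of butane, x6 = barrels of straight-run naphtha.
min 128.11x1 + 149.23x2 + 125.29x3 + 200.33x4 + 105.61x5 + 101.53x6 with:
  15x1 + 1x2 + 40x3 + 1x4 + 2x5 + 29x6 ≤ 27   (sulfur mass)
  2.7x1 + 5.8x2 + 0.8x3 + 2.4x6 ≤ 7.5   (benzene volume)
  4.73x1 + 5.49x2 + 5.55x3 + 4.04x4 + 4.15x5 + 4.87x6 ≥ 17.69   (energy)
  6x1 + 95x2 + 23x3 + 14x6 ≤ 59   (aromatics volume)
  x4 ≤ 0.5
  x1, x2, x3, x4, x5, x6 ≥ 0.
The optimal basis is {butane, straight-run naphtha}; light naphtha, reformate, heavy naphtha, MTBE drop out. Binding constraints: sulfur mass and energy.
So butane = 3.4492 barrels, straight-run naphtha = 0.69316 barrels.
Cost = 105.61·3.4492 + 101.53·0.69316 = 434.6465.

$434.65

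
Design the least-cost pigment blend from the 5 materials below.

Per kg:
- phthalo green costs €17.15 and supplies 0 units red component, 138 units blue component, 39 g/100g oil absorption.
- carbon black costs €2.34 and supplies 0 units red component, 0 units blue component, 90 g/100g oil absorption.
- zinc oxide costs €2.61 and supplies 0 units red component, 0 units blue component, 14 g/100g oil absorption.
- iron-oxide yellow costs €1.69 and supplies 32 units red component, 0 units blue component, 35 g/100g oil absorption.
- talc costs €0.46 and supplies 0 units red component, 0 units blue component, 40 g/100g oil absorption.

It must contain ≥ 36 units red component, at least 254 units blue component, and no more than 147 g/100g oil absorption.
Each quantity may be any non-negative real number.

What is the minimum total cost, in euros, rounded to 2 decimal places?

€33.47

This is a linear program. Let x1 = kg of phthalo green, x2 = kg of carbon black, x3 = kg of zinc oxide, x4 = kg of iron-oxide yellow, x5 = kg of talc.
Minimize 17.15x1 + 2.34x2 + 2.61x3 + 1.69x4 + 0.46x5 s.t.:
  32x4 ≥ 36   (red component)
  138x1 ≥ 254   (blue component)
  39x1 + 90x2 + 14x3 + 35x4 + 40x5 ≤ 147   (oil absorption)
  x1, x2, x3, x4, x5 ≥ 0.
The optimal basis is {phthalo green, iron-oxide yellow}; carbon black, zinc oxide, talc drop out. The red component and blue component requirements are met with equality.
That vertex is x1 = 1.841, x4 = 1.125.
Objective = 17.15·1.841 + 1.69·1.125 = 33.4744.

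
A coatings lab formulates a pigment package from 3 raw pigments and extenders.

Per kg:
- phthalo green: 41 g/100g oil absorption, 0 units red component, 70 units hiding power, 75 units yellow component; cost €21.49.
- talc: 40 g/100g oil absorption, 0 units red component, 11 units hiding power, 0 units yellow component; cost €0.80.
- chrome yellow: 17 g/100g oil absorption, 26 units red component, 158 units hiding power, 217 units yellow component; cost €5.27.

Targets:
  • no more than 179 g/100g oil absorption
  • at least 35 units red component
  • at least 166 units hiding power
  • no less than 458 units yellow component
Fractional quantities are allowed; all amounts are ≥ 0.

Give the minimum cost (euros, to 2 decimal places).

Let x1 = kg of phthalo green, x2 = kg of talc, x3 = kg of chrome yellow.
min 21.49x1 + 0.8x2 + 5.27x3 with:
  41x1 + 40x2 + 17x3 ≤ 179   (oil absorption)
  26x3 ≥ 35   (red component)
  70x1 + 11x2 + 158x3 ≥ 166   (hiding power)
  75x1 + 217x3 ≥ 458   (yellow component)
  x1, x2, x3 ≥ 0.
The cheapest feasible vertex uses only chrome yellow; phthalo green, talc are not used. The yellow component requirement is met with equality.
So chrome yellow = 2.111 kg.
Hence cost = 5.27·2.111 = €11.12497.

€11.12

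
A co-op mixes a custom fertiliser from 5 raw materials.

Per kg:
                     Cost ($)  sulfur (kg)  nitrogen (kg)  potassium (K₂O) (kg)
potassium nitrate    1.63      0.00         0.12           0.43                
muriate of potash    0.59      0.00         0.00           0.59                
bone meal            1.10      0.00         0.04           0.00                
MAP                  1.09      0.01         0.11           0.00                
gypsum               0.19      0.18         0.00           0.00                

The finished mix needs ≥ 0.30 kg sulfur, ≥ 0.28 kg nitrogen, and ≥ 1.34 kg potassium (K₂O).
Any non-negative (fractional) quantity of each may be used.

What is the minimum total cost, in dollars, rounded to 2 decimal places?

Let x1 = kg of potassium nitrate, x2 = kg of muriate of potash, x3 = kg of bone meal, x4 = kg of MAP, x5 = kg of gypsum.
min 1.63x1 + 0.59x2 + 1.1x3 + 1.09x4 + 0.19x5 with:
  0.01x4 + 0.18x5 ≥ 0.3   (sulfur)
  0.12x1 + 0.04x3 + 0.11x4 ≥ 0.28   (nitrogen)
  0.43x1 + 0.59x2 ≥ 1.34   (potassium (K₂O))
  x1, x2, x3, x4, x5 ≥ 0.
The minimum-cost mix takes nothing from potassium nitrate, bone meal — only muriate of potash, MAP, gypsum. Binding constraints: sulfur, nitrogen, potassium (K₂O).
Solving gives x2 = 2.271, x4 = 2.545, x5 = 1.525.
Objective = 0.59·2.271 + 1.09·2.545 + 0.19·1.525 = 4.4037.

$4.40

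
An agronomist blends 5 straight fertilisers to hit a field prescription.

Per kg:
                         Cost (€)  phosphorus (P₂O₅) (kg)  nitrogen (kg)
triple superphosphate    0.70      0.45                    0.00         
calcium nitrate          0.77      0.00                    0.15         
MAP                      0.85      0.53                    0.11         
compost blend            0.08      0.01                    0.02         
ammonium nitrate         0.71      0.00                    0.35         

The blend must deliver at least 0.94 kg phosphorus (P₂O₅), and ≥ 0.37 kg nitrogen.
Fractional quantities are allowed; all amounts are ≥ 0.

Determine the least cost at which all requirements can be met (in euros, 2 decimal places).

€1.86

Set it up as a linear program. Let x1 = kg of triple superphosphate, x2 = kg of calcium nitrate, x3 = kg of MAP, x4 = kg of compost blend, x5 = kg of ammonium nitrate.
min 0.7x1 + 0.77x2 + 0.85x3 + 0.08x4 + 0.71x5 s.t.:
  0.45x1 + 0.53x3 + 0.01x4 ≥ 0.94   (phosphorus (P₂O₅))
  0.15x2 + 0.11x3 + 0.02x4 + 0.35x5 ≥ 0.37   (nitrogen)
  x1, x2, x3, x4, x5 ≥ 0.
The cheapest feasible vertex uses only MAP, ammonium nitrate; triple superphosphate, calcium nitrate, compost blend are not used. Binding constraints: phosphorus (P₂O₅) and nitrogen.
So MAP = 1.774 kg, ammonium nitrate = 0.4997 kg.
Hence cost = 0.85·1.774 + 0.71·0.4997 = €1.8627.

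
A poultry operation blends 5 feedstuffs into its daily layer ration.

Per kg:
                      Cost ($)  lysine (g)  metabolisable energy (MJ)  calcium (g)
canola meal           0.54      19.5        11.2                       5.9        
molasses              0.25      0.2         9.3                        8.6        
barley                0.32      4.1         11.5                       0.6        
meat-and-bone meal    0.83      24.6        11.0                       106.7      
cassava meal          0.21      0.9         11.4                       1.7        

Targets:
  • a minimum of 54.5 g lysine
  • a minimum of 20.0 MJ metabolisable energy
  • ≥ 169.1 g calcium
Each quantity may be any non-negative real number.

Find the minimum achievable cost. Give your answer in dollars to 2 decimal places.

Treat it as an LP. Let x1 = kg of canola meal, x2 = kg of molasses, x3 = kg of barley, x4 = kg of meat-and-bone meal, x5 = kg of cassava meal.
Minimise 0.54x1 + 0.25x2 + 0.32x3 + 0.83x4 + 0.21x5 subject to:
  19.5x1 + 0.2x2 + 4.1x3 + 24.6x4 + 0.9x5 ≥ 54.5   (lysine)
  11.2x1 + 9.3x2 + 11.5x3 + 11x4 + 11.4x5 ≥ 20   (metabolisable energy)
  5.9x1 + 8.6x2 + 0.6x3 + 106.7x4 + 1.7x5 ≥ 169.1   (calcium)
  x1, x2, x3, x4, x5 ≥ 0.
The optimal basis is {canola meal, meat-and-bone meal}; molasses, barley, cassava meal drop out. Binding constraints: lysine and calcium.
Solving gives x1 = 0.8552, x4 = 1.538.
Hence cost = 0.54·0.8552 + 0.83·1.538 = $1.7383.

$1.74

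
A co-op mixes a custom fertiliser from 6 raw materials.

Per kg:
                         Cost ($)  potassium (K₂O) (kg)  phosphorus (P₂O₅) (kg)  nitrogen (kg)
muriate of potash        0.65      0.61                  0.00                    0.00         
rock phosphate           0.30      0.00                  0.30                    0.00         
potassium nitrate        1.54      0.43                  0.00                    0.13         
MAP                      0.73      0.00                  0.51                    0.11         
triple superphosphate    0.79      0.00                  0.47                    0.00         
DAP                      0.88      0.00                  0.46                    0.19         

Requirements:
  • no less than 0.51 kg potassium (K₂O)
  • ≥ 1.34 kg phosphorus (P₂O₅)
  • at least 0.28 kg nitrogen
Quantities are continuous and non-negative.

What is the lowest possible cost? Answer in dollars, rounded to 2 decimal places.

$2.44

Let x1 = kg of muriate of potash, x2 = kg of rock phosphate, x3 = kg of potassium nitrate, x4 = kg of MAP, x5 = kg of triple superphosphate, x6 = kg of DAP.
Minimize 0.65x1 + 0.3x2 + 1.54x3 + 0.73x4 + 0.79x5 + 0.88x6 s.t.:
  0.61x1 + 0.43x3 ≥ 0.51   (potassium (K₂O))
  0.3x2 + 0.51x4 + 0.47x5 + 0.46x6 ≥ 1.34   (phosphorus (P₂O₅))
  0.13x3 + 0.11x4 + 0.19x6 ≥ 0.28   (nitrogen)
  x1, x2, x3, x4, x5, x6 ≥ 0.
The optimal basis is {muriate of potash, rock phosphate, MAP}; potassium nitrate, triple superphosphate, DAP drop out. The potassium (K₂O), phosphorus (P₂O₅), nitrogen requirements are met with equality.
So muriate of potash = 0.8361 kg, rock phosphate = 0.1394 kg, MAP = 2.545 kg.
Cost = 0.65·0.8361 + 0.3·0.1394 + 0.73·2.545 = 2.4431.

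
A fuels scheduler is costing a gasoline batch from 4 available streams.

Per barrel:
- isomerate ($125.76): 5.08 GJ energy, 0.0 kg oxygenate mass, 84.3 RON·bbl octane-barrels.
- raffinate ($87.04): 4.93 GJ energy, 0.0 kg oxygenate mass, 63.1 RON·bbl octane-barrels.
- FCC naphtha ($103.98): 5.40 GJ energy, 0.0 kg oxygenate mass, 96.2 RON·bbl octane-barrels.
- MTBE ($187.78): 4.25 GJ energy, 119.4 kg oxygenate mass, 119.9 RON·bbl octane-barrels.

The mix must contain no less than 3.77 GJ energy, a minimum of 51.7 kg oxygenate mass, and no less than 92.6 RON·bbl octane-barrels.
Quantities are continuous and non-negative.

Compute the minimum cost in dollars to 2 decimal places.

Treat it as an LP. Let x1 = barrels of isomerate, x2 = barrels of raffinate, x3 = barrels of FCC naphtha, x4 = barrels of MTBE.
Minimize 125.76x1 + 87.04x2 + 103.98x3 + 187.78x4 subject to:
  5.08x1 + 4.93x2 + 5.4x3 + 4.25x4 ≥ 3.77   (energy)
  119.4x4 ≥ 51.7   (oxygenate mass)
  84.3x1 + 63.1x2 + 96.2x3 + 119.9x4 ≥ 92.6   (octane-barrels)
  x1, x2, x3, x4 ≥ 0.
The minimum-cost mix takes nothing from isomerate, raffinate — only FCC naphtha, MTBE. The oxygenate mass and octane-barrels requirements are met with equality.
That vertex is x3 = 0.4229, x4 = 0.433.
Hence cost = 103.98·0.4229 + 187.78·0.433 = $125.2819.

$125.28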